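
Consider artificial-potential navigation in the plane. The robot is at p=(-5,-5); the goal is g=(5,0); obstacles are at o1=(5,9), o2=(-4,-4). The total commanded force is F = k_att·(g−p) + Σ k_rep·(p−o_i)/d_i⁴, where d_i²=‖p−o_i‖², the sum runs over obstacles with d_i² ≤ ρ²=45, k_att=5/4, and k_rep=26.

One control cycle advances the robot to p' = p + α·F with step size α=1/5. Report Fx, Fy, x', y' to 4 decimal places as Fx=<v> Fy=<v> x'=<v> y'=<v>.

Fx=6.0000 Fy=-0.2500 x'=-3.8000 y'=-5.0500

F_att = 5/4·(g−p) = 5/4·(10,5) = (12.5000,6.2500)
o1: d²=296 > ρ²=45 → inactive
o2: d²=2 ≤ ρ²=45; F_rep = 26·(-1,-1)/2² = (-6.5000,-6.5000)
F = F_att + ΣF_rep = (6.0000,-0.2500)
p' = p + 1/5·F = (-3.8000,-5.0500)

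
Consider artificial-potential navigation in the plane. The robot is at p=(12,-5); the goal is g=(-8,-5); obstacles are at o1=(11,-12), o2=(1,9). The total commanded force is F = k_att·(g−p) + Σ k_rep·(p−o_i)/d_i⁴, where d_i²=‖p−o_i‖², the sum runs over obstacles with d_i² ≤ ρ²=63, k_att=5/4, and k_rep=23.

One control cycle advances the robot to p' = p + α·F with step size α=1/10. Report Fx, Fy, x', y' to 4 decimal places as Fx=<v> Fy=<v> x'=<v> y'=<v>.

F_att = 5/4·(g−p) = 5/4·(-20,0) = (-25.0000,0.0000)
o1: d²=50 ≤ ρ²=63; F_rep = 23·(1,7)/50² = (0.0092,0.0644)
o2: d²=317 > ρ²=63 → inactive
F = F_att + ΣF_rep = (-24.9908,0.0644)
p' = p + 1/10·F = (9.5009,-4.9936)

Fx=-24.9908 Fy=0.0644 x'=9.5009 y'=-4.9936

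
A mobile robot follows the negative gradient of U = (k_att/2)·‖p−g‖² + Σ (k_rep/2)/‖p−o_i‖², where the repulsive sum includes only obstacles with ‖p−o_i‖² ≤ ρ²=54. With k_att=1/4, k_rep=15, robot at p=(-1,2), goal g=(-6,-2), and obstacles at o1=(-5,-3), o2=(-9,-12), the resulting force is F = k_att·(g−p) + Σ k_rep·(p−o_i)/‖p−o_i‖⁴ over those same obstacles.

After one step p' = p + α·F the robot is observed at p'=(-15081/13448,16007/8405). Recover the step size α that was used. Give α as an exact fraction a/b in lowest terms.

F_att = 1/4·(g−p) = 1/4·(-5,-4) = (-1.2500,-1.0000)
o1: d²=41 ≤ ρ²=54; F_rep = 15·(4,5)/41² = (0.0357,0.0446)
o2: d²=260 > ρ²=54 → inactive
F = F_att + ΣF_rep = (-1.2143,-0.9554)
Δp = p'−p = (-0.1214,-0.0955); α = Δx/Fx = (-1633/13448) / (-8165/6724) = 1/10
check: Δy/Fy = (-803/8405) / (-1606/1681) = 1/10 ✓

α = 1/10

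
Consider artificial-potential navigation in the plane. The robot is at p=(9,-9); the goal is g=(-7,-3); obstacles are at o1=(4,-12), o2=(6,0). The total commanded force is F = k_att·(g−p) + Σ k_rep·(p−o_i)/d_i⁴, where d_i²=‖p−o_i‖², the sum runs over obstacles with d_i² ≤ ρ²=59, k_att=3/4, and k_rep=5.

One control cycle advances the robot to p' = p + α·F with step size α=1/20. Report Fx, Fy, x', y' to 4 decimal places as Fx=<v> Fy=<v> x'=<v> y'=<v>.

F_att = 3/4·(g−p) = 3/4·(-16,6) = (-12.0000,4.5000)
o1: d²=34 ≤ ρ²=59; F_rep = 5·(5,3)/34² = (0.0216,0.0130)
o2: d²=90 > ρ²=59 → inactive
F = F_att + ΣF_rep = (-11.9784,4.5130)
p' = p + 1/20·F = (8.4011,-8.7744)

Fx=-11.9784 Fy=4.5130 x'=8.4011 y'=-8.7744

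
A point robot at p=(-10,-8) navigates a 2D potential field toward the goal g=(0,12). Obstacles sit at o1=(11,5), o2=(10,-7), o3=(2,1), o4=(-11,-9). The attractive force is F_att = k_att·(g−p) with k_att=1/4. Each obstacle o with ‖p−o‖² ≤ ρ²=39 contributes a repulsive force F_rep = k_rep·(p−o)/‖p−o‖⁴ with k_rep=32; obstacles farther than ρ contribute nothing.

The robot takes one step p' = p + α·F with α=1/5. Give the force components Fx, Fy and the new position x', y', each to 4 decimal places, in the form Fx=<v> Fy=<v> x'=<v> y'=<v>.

Fx=10.5000 Fy=13.0000 x'=-7.9000 y'=-5.4000

F_att = 1/4·(g−p) = 1/4·(10,20) = (2.5000,5.0000)
o1: d²=610 > ρ²=39 → inactive
o2: d²=401 > ρ²=39 → inactive
o3: d²=225 > ρ²=39 → inactive
o4: d²=2 ≤ ρ²=39; F_rep = 32·(1,1)/2² = (8.0000,8.0000)
F = F_att + ΣF_rep = (10.5000,13.0000)
p' = p + 1/5·F = (-7.9000,-5.4000)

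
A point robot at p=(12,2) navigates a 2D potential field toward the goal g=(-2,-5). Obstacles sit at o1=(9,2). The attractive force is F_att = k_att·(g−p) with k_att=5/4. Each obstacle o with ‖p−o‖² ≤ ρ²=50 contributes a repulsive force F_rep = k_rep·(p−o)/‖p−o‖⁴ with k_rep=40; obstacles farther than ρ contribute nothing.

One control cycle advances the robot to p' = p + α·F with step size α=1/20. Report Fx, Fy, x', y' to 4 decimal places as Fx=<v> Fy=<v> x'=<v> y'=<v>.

F_att = 5/4·(g−p) = 5/4·(-14,-7) = (-17.5000,-8.7500)
o1: d²=9 ≤ ρ²=50; F_rep = 40·(3,0)/9² = (1.4815,0.0000)
F = F_att + ΣF_rep = (-16.0185,-8.7500)
p' = p + 1/20·F = (11.1991,1.5625)

Fx=-16.0185 Fy=-8.7500 x'=11.1991 y'=1.5625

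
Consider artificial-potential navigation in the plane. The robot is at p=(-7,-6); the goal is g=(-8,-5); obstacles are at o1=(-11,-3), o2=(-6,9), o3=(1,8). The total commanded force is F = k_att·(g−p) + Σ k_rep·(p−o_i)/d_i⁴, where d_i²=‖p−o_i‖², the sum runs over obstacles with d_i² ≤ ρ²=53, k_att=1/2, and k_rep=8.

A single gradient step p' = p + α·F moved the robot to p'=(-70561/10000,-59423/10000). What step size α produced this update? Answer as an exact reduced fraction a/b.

α = 1/8

F_att = 1/2·(g−p) = 1/2·(-1,1) = (-0.5000,0.5000)
o1: d²=25 ≤ ρ²=53; F_rep = 8·(4,-3)/25² = (0.0512,-0.0384)
o2: d²=226 > ρ²=53 → inactive
o3: d²=260 > ρ²=53 → inactive
F = F_att + ΣF_rep = (-0.4488,0.4616)
Δp = p'−p = (-0.0561,0.0577); α = Δx/Fx = (-561/10000) / (-561/1250) = 1/8
check: Δy/Fy = (577/10000) / (577/1250) = 1/8 ✓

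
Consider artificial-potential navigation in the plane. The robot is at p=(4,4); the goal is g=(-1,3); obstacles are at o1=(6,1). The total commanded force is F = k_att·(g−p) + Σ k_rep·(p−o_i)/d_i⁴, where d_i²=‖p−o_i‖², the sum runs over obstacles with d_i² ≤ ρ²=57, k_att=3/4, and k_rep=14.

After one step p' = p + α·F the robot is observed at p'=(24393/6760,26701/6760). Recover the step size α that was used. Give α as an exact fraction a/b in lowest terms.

α = 1/10

F_att = 3/4·(g−p) = 3/4·(-5,-1) = (-3.7500,-0.7500)
o1: d²=13 ≤ ρ²=57; F_rep = 14·(-2,3)/13² = (-0.1657,0.2485)
F = F_att + ΣF_rep = (-3.9157,-0.5015)
Δp = p'−p = (-0.3916,-0.0501); α = Δx/Fx = (-2647/6760) / (-2647/676) = 1/10
check: Δy/Fy = (-339/6760) / (-339/676) = 1/10 ✓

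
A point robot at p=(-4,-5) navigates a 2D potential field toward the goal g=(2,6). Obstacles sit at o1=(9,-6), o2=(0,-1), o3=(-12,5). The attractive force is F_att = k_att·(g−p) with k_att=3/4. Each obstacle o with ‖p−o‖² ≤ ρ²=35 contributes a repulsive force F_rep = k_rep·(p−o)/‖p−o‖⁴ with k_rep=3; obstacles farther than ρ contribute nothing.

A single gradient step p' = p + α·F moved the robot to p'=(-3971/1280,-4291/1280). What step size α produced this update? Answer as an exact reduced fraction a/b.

F_att = 3/4·(g−p) = 3/4·(6,11) = (4.5000,8.2500)
o1: d²=170 > ρ²=35 → inactive
o2: d²=32 ≤ ρ²=35; F_rep = 3·(-4,-4)/32² = (-0.0117,-0.0117)
o3: d²=164 > ρ²=35 → inactive
F = F_att + ΣF_rep = (4.4883,8.2383)
Δp = p'−p = (0.8977,1.6477); α = Δx/Fx = (1149/1280) / (1149/256) = 1/5
check: Δy/Fy = (2109/1280) / (2109/256) = 1/5 ✓

α = 1/5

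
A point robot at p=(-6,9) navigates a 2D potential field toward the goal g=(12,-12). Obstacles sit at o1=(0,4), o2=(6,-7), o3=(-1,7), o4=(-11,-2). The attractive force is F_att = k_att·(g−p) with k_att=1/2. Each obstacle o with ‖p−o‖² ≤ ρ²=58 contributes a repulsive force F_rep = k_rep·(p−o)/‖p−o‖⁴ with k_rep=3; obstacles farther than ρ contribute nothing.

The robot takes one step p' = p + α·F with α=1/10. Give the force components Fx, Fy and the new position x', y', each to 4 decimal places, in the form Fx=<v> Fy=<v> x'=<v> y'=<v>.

Fx=8.9822 Fy=-10.4929 x'=-5.1018 y'=7.9507

F_att = 1/2·(g−p) = 1/2·(18,-21) = (9.0000,-10.5000)
o1: d²=61 > ρ²=58 → inactive
o2: d²=400 > ρ²=58 → inactive
o3: d²=29 ≤ ρ²=58; F_rep = 3·(-5,2)/29² = (-0.0178,0.0071)
o4: d²=146 > ρ²=58 → inactive
F = F_att + ΣF_rep = (8.9822,-10.4929)
p' = p + 1/10·F = (-5.1018,7.9507)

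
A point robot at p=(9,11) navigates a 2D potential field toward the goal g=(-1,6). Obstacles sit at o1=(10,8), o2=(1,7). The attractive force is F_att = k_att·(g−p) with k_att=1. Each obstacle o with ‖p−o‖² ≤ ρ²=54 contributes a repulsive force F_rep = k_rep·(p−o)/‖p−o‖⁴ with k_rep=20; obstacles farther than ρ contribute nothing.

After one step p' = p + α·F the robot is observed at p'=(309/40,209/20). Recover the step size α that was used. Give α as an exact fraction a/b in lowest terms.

F_att = 1·(g−p) = 1·(-10,-5) = (-10.0000,-5.0000)
o1: d²=10 ≤ ρ²=54; F_rep = 20·(-1,3)/10² = (-0.2000,0.6000)
o2: d²=80 > ρ²=54 → inactive
F = F_att + ΣF_rep = (-10.2000,-4.4000)
Δp = p'−p = (-1.2750,-0.5500); α = Δx/Fx = (-51/40) / (-51/5) = 1/8
check: Δy/Fy = (-11/20) / (-22/5) = 1/8 ✓

α = 1/8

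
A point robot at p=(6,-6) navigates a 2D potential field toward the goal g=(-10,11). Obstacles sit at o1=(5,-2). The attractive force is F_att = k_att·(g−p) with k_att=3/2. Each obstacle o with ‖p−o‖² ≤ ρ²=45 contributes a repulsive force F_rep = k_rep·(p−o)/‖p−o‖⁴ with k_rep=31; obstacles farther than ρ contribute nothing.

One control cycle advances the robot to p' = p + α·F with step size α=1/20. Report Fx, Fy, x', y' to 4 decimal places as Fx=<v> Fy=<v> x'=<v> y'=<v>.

F_att = 3/2·(g−p) = 3/2·(-16,17) = (-24.0000,25.5000)
o1: d²=17 ≤ ρ²=45; F_rep = 31·(1,-4)/17² = (0.1073,-0.4291)
F = F_att + ΣF_rep = (-23.8927,25.0709)
p' = p + 1/20·F = (4.8054,-4.7465)

Fx=-23.8927 Fy=25.0709 x'=4.8054 y'=-4.7465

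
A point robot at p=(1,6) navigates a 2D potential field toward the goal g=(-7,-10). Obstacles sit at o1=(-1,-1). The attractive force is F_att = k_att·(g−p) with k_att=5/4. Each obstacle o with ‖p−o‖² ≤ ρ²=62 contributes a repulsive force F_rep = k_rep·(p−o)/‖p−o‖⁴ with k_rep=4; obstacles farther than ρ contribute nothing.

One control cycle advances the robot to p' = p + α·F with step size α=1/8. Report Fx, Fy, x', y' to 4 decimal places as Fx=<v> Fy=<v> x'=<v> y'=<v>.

F_att = 5/4·(g−p) = 5/4·(-8,-16) = (-10.0000,-20.0000)
o1: d²=53 ≤ ρ²=62; F_rep = 4·(2,7)/53² = (0.0028,0.0100)
F = F_att + ΣF_rep = (-9.9972,-19.9900)
p' = p + 1/8·F = (-0.2496,3.5012)

Fx=-9.9972 Fy=-19.9900 x'=-0.2496 y'=3.5012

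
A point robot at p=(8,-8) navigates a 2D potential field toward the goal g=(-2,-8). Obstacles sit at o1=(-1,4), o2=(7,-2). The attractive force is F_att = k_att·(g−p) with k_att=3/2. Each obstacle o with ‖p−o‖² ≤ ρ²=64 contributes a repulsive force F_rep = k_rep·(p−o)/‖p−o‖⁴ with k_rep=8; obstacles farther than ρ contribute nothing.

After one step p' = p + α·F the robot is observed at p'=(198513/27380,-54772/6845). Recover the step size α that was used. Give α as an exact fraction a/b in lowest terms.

α = 1/20

F_att = 3/2·(g−p) = 3/2·(-10,0) = (-15.0000,0.0000)
o1: d²=225 > ρ²=64 → inactive
o2: d²=37 ≤ ρ²=64; F_rep = 8·(1,-6)/37² = (0.0058,-0.0351)
F = F_att + ΣF_rep = (-14.9942,-0.0351)
Δp = p'−p = (-0.7497,-0.0018); α = Δx/Fx = (-20527/27380) / (-20527/1369) = 1/20
check: Δy/Fy = (-12/6845) / (-48/1369) = 1/20 ✓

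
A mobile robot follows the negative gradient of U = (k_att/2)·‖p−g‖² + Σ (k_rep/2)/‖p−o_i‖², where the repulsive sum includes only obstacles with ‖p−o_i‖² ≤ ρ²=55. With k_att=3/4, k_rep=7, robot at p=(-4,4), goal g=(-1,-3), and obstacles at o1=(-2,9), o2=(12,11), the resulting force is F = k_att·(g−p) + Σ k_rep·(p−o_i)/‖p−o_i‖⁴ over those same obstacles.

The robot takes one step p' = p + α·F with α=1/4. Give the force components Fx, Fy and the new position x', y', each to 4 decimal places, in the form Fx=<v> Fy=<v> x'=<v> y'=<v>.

F_att = 3/4·(g−p) = 3/4·(3,-7) = (2.2500,-5.2500)
o1: d²=29 ≤ ρ²=55; F_rep = 7·(-2,-5)/29² = (-0.0166,-0.0416)
o2: d²=305 > ρ²=55 → inactive
F = F_att + ΣF_rep = (2.2334,-5.2916)
p' = p + 1/4·F = (-3.4417,2.6771)

Fx=2.2334 Fy=-5.2916 x'=-3.4417 y'=2.6771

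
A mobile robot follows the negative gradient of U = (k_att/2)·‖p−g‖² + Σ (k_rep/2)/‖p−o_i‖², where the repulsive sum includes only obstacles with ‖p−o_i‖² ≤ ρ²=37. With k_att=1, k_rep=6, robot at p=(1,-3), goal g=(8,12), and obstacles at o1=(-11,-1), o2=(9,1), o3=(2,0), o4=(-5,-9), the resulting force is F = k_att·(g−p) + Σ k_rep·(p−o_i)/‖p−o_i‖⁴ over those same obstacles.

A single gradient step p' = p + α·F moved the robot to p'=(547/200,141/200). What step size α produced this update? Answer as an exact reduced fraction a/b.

α = 1/4

F_att = 1·(g−p) = 1·(7,15) = (7.0000,15.0000)
o1: d²=148 > ρ²=37 → inactive
o2: d²=80 > ρ²=37 → inactive
o3: d²=10 ≤ ρ²=37; F_rep = 6·(-1,-3)/10² = (-0.0600,-0.1800)
o4: d²=72 > ρ²=37 → inactive
F = F_att + ΣF_rep = (6.9400,14.8200)
Δp = p'−p = (1.7350,3.7050); α = Δx/Fx = (347/200) / (347/50) = 1/4
check: Δy/Fy = (741/200) / (741/50) = 1/4 ✓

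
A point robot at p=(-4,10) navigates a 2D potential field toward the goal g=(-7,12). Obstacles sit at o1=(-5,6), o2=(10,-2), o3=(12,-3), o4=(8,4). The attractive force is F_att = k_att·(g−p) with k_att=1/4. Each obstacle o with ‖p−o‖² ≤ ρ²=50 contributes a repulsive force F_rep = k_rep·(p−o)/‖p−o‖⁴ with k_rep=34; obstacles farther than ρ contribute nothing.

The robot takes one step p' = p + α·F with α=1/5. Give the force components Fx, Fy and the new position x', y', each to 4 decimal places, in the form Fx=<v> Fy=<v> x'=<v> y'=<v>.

Fx=-0.6324 Fy=0.9706 x'=-4.1265 y'=10.1941

F_att = 1/4·(g−p) = 1/4·(-3,2) = (-0.7500,0.5000)
o1: d²=17 ≤ ρ²=50; F_rep = 34·(1,4)/17² = (0.1176,0.4706)
o2: d²=340 > ρ²=50 → inactive
o3: d²=425 > ρ²=50 → inactive
o4: d²=180 > ρ²=50 → inactive
F = F_att + ΣF_rep = (-0.6324,0.9706)
p' = p + 1/5·F = (-4.1265,10.1941)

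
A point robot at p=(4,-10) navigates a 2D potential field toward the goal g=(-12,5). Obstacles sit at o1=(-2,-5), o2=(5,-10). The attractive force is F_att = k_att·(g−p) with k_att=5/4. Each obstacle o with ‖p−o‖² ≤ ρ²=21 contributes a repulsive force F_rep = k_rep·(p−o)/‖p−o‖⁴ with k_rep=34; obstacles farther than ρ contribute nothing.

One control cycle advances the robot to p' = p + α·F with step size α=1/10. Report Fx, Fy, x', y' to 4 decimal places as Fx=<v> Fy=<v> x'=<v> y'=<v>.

Fx=-54.0000 Fy=18.7500 x'=-1.4000 y'=-8.1250

F_att = 5/4·(g−p) = 5/4·(-16,15) = (-20.0000,18.7500)
o1: d²=61 > ρ²=21 → inactive
o2: d²=1 ≤ ρ²=21; F_rep = 34·(-1,0)/1² = (-34.0000,0.0000)
F = F_att + ΣF_rep = (-54.0000,18.7500)
p' = p + 1/10·F = (-1.4000,-8.1250)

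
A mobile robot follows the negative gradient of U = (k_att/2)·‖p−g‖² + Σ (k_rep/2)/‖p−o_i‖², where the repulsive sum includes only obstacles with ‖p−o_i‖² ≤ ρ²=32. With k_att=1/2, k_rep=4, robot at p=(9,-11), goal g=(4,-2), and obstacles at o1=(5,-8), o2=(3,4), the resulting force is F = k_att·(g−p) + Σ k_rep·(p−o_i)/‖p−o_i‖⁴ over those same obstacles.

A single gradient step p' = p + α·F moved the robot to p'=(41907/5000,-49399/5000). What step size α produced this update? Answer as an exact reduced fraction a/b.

F_att = 1/2·(g−p) = 1/2·(-5,9) = (-2.5000,4.5000)
o1: d²=25 ≤ ρ²=32; F_rep = 4·(4,-3)/25² = (0.0256,-0.0192)
o2: d²=261 > ρ²=32 → inactive
F = F_att + ΣF_rep = (-2.4744,4.4808)
Δp = p'−p = (-0.6186,1.1202); α = Δx/Fx = (-3093/5000) / (-3093/1250) = 1/4
check: Δy/Fy = (5601/5000) / (5601/1250) = 1/4 ✓

α = 1/4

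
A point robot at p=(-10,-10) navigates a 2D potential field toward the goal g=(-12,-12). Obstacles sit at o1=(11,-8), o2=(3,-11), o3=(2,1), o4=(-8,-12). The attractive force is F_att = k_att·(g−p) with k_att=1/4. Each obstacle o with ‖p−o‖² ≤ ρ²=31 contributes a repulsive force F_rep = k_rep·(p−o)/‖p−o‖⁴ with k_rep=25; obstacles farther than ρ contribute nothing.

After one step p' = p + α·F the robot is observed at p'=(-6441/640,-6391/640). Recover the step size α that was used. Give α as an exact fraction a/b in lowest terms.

F_att = 1/4·(g−p) = 1/4·(-2,-2) = (-0.5000,-0.5000)
o1: d²=445 > ρ²=31 → inactive
o2: d²=170 > ρ²=31 → inactive
o3: d²=265 > ρ²=31 → inactive
o4: d²=8 ≤ ρ²=31; F_rep = 25·(-2,2)/8² = (-0.7812,0.7812)
F = F_att + ΣF_rep = (-1.2812,0.2812)
Δp = p'−p = (-0.0641,0.0141); α = Δx/Fx = (-41/640) / (-41/32) = 1/20
check: Δy/Fy = (9/640) / (9/32) = 1/20 ✓

α = 1/20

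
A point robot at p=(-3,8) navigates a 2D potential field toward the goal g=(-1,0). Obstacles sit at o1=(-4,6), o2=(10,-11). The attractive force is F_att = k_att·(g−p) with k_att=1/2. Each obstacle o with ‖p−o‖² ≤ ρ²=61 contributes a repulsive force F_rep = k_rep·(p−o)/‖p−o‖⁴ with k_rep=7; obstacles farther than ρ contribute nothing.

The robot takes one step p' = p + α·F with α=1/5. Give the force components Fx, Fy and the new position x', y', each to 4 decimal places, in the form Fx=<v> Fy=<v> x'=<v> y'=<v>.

F_att = 1/2·(g−p) = 1/2·(2,-8) = (1.0000,-4.0000)
o1: d²=5 ≤ ρ²=61; F_rep = 7·(1,2)/5² = (0.2800,0.5600)
o2: d²=530 > ρ²=61 → inactive
F = F_att + ΣF_rep = (1.2800,-3.4400)
p' = p + 1/5·F = (-2.7440,7.3120)

Fx=1.2800 Fy=-3.4400 x'=-2.7440 y'=7.3120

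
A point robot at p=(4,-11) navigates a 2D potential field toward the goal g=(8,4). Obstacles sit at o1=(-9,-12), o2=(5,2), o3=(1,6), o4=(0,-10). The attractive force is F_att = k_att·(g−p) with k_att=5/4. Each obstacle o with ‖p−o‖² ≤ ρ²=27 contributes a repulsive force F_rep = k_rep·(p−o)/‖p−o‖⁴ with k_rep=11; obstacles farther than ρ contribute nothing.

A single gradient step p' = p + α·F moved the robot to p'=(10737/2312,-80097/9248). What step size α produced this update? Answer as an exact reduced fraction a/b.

F_att = 5/4·(g−p) = 5/4·(4,15) = (5.0000,18.7500)
o1: d²=170 > ρ²=27 → inactive
o2: d²=170 > ρ²=27 → inactive
o3: d²=298 > ρ²=27 → inactive
o4: d²=17 ≤ ρ²=27; F_rep = 11·(4,-1)/17² = (0.1522,-0.0381)
F = F_att + ΣF_rep = (5.1522,18.7119)
Δp = p'−p = (0.6440,2.3390); α = Δx/Fx = (1489/2312) / (1489/289) = 1/8
check: Δy/Fy = (21631/9248) / (21631/1156) = 1/8 ✓

α = 1/8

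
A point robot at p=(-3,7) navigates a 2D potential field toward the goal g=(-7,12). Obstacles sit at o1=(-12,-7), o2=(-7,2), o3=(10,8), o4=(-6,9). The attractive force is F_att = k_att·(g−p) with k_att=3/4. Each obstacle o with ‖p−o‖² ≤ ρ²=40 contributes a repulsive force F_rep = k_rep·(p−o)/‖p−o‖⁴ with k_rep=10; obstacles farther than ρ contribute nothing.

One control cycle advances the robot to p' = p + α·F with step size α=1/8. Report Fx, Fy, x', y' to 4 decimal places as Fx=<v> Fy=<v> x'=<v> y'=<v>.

F_att = 3/4·(g−p) = 3/4·(-4,5) = (-3.0000,3.7500)
o1: d²=277 > ρ²=40 → inactive
o2: d²=41 > ρ²=40 → inactive
o3: d²=170 > ρ²=40 → inactive
o4: d²=13 ≤ ρ²=40; F_rep = 10·(3,-2)/13² = (0.1775,-0.1183)
F = F_att + ΣF_rep = (-2.8225,3.6317)
p' = p + 1/8·F = (-3.3528,7.4540)

Fx=-2.8225 Fy=3.6317 x'=-3.3528 y'=7.4540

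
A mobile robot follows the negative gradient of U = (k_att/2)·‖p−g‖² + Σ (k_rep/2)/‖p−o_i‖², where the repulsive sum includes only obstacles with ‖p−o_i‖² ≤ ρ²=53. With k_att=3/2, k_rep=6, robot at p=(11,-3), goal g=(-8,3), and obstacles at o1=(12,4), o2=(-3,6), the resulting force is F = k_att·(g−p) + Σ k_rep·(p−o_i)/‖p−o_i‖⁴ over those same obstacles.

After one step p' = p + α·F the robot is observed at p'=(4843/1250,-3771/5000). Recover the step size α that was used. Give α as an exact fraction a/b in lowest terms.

F_att = 3/2·(g−p) = 3/2·(-19,6) = (-28.5000,9.0000)
o1: d²=50 ≤ ρ²=53; F_rep = 6·(-1,-7)/50² = (-0.0024,-0.0168)
o2: d²=277 > ρ²=53 → inactive
F = F_att + ΣF_rep = (-28.5024,8.9832)
Δp = p'−p = (-7.1256,2.2458); α = Δx/Fx = (-8907/1250) / (-17814/625) = 1/4
check: Δy/Fy = (11229/5000) / (11229/1250) = 1/4 ✓

α = 1/4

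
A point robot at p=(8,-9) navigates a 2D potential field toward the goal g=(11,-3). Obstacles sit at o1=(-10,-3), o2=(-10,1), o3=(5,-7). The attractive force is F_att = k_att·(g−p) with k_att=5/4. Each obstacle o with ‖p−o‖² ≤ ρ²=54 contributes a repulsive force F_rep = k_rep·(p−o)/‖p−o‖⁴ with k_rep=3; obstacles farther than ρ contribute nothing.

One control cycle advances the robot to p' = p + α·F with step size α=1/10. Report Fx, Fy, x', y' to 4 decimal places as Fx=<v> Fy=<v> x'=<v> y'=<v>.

Fx=3.8033 Fy=7.4645 x'=8.3803 y'=-8.2536

F_att = 5/4·(g−p) = 5/4·(3,6) = (3.7500,7.5000)
o1: d²=360 > ρ²=54 → inactive
o2: d²=424 > ρ²=54 → inactive
o3: d²=13 ≤ ρ²=54; F_rep = 3·(3,-2)/13² = (0.0533,-0.0355)
F = F_att + ΣF_rep = (3.8033,7.4645)
p' = p + 1/10·F = (8.3803,-8.2536)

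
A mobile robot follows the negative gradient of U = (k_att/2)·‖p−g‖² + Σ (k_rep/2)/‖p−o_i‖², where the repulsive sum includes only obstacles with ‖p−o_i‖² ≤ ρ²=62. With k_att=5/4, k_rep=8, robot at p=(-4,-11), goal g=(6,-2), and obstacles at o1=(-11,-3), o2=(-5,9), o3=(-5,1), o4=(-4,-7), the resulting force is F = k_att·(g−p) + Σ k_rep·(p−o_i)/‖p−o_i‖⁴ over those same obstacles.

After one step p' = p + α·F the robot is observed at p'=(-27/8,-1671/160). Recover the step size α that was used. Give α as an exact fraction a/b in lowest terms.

F_att = 5/4·(g−p) = 5/4·(10,9) = (12.5000,11.2500)
o1: d²=113 > ρ²=62 → inactive
o2: d²=401 > ρ²=62 → inactive
o3: d²=145 > ρ²=62 → inactive
o4: d²=16 ≤ ρ²=62; F_rep = 8·(0,-4)/16² = (0.0000,-0.1250)
F = F_att + ΣF_rep = (12.5000,11.1250)
Δp = p'−p = (0.6250,0.5563); α = Δx/Fx = (5/8) / (25/2) = 1/20
check: Δy/Fy = (89/160) / (89/8) = 1/20 ✓

α = 1/20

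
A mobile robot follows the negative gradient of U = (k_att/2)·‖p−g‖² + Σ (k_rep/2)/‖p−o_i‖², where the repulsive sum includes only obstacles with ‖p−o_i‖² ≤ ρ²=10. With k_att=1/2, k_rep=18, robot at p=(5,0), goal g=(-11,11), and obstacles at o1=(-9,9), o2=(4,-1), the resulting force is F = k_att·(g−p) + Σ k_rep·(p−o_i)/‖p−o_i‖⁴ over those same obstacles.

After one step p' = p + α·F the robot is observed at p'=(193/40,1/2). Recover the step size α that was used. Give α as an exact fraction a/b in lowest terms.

F_att = 1/2·(g−p) = 1/2·(-16,11) = (-8.0000,5.5000)
o1: d²=277 > ρ²=10 → inactive
o2: d²=2 ≤ ρ²=10; F_rep = 18·(1,1)/2² = (4.5000,4.5000)
F = F_att + ΣF_rep = (-3.5000,10.0000)
Δp = p'−p = (-0.1750,0.5000); α = Δx/Fx = (-7/40) / (-7/2) = 1/20
check: Δy/Fy = (1/2) / (10) = 1/20 ✓

α = 1/20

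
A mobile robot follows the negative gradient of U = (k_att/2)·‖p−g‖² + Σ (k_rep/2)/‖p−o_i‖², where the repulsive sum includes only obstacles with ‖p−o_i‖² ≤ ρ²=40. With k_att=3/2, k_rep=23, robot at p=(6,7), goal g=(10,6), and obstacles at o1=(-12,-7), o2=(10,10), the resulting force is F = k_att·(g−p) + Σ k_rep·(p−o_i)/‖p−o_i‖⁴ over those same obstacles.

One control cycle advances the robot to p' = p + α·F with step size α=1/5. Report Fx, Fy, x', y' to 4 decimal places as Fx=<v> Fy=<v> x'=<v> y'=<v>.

F_att = 3/2·(g−p) = 3/2·(4,-1) = (6.0000,-1.5000)
o1: d²=520 > ρ²=40 → inactive
o2: d²=25 ≤ ρ²=40; F_rep = 23·(-4,-3)/25² = (-0.1472,-0.1104)
F = F_att + ΣF_rep = (5.8528,-1.6104)
p' = p + 1/5·F = (7.1706,6.6779)

Fx=5.8528 Fy=-1.6104 x'=7.1706 y'=6.6779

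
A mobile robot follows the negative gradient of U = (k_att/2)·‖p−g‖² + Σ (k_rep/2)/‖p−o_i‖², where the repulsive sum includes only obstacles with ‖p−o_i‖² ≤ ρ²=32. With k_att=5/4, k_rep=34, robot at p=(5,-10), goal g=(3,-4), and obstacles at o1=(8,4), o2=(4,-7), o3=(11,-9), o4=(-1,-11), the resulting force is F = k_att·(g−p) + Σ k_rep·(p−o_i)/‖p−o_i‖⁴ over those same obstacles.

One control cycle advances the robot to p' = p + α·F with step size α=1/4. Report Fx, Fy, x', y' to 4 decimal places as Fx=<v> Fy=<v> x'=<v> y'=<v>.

F_att = 5/4·(g−p) = 5/4·(-2,6) = (-2.5000,7.5000)
o1: d²=205 > ρ²=32 → inactive
o2: d²=10 ≤ ρ²=32; F_rep = 34·(1,-3)/10² = (0.3400,-1.0200)
o3: d²=37 > ρ²=32 → inactive
o4: d²=37 > ρ²=32 → inactive
F = F_att + ΣF_rep = (-2.1600,6.4800)
p' = p + 1/4·F = (4.4600,-8.3800)

Fx=-2.1600 Fy=6.4800 x'=4.4600 y'=-8.3800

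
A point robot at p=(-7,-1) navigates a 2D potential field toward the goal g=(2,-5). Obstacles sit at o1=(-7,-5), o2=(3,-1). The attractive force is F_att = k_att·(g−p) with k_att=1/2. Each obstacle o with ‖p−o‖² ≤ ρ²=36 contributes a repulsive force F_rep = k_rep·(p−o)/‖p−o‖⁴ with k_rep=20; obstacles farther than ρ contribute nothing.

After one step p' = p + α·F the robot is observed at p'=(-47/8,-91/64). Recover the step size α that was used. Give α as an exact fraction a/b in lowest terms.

F_att = 1/2·(g−p) = 1/2·(9,-4) = (4.5000,-2.0000)
o1: d²=16 ≤ ρ²=36; F_rep = 20·(0,4)/16² = (0.0000,0.3125)
o2: d²=100 > ρ²=36 → inactive
F = F_att + ΣF_rep = (4.5000,-1.6875)
Δp = p'−p = (1.1250,-0.4219); α = Δx/Fx = (9/8) / (9/2) = 1/4
check: Δy/Fy = (-27/64) / (-27/16) = 1/4 ✓

α = 1/4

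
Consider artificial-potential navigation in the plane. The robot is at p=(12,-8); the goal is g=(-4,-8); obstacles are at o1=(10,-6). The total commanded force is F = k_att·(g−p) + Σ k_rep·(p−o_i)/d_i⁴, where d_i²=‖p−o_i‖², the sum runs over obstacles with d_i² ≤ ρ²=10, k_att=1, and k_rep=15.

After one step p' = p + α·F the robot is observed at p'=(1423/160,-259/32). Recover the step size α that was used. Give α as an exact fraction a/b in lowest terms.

α = 1/5

F_att = 1·(g−p) = 1·(-16,0) = (-16.0000,0.0000)
o1: d²=8 ≤ ρ²=10; F_rep = 15·(2,-2)/8² = (0.4688,-0.4688)
F = F_att + ΣF_rep = (-15.5312,-0.4688)
Δp = p'−p = (-3.1063,-0.0938); α = Δx/Fx = (-497/160) / (-497/32) = 1/5
check: Δy/Fy = (-3/32) / (-15/32) = 1/5 ✓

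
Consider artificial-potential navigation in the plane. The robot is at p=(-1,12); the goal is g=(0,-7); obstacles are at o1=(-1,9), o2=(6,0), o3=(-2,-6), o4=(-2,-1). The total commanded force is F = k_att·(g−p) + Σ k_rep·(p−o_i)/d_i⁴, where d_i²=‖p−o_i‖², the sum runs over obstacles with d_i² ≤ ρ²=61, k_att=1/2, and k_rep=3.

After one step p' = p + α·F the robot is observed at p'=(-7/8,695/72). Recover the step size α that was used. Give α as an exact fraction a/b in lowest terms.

α = 1/4

F_att = 1/2·(g−p) = 1/2·(1,-19) = (0.5000,-9.5000)
o1: d²=9 ≤ ρ²=61; F_rep = 3·(0,3)/9² = (0.0000,0.1111)
o2: d²=193 > ρ²=61 → inactive
o3: d²=325 > ρ²=61 → inactive
o4: d²=170 > ρ²=61 → inactive
F = F_att + ΣF_rep = (0.5000,-9.3889)
Δp = p'−p = (0.1250,-2.3472); α = Δx/Fx = (1/8) / (1/2) = 1/4
check: Δy/Fy = (-169/72) / (-169/18) = 1/4 ✓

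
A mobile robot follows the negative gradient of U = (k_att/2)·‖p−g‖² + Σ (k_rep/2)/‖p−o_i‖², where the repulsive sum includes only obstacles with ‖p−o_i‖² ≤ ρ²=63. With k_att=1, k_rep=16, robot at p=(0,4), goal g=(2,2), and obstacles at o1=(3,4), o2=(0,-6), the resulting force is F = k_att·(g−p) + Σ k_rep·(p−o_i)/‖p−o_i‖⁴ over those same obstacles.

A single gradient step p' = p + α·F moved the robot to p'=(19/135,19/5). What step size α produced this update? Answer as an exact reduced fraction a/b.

F_att = 1·(g−p) = 1·(2,-2) = (2.0000,-2.0000)
o1: d²=9 ≤ ρ²=63; F_rep = 16·(-3,0)/9² = (-0.5926,0.0000)
o2: d²=100 > ρ²=63 → inactive
F = F_att + ΣF_rep = (1.4074,-2.0000)
Δp = p'−p = (0.1407,-0.2000); α = Δx/Fx = (19/135) / (38/27) = 1/10
check: Δy/Fy = (-1/5) / (-2) = 1/10 ✓

α = 1/10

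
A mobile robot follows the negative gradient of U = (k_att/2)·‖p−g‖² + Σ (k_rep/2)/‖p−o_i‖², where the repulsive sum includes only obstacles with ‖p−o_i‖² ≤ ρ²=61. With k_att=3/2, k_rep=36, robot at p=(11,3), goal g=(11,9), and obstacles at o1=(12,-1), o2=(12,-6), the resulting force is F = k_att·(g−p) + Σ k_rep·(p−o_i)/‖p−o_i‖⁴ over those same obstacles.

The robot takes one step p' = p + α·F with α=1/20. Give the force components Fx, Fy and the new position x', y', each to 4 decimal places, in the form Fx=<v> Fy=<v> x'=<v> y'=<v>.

Fx=-0.1246 Fy=9.4983 x'=10.9938 y'=3.4749

F_att = 3/2·(g−p) = 3/2·(0,6) = (0.0000,9.0000)
o1: d²=17 ≤ ρ²=61; F_rep = 36·(-1,4)/17² = (-0.1246,0.4983)
o2: d²=82 > ρ²=61 → inactive
F = F_att + ΣF_rep = (-0.1246,9.4983)
p' = p + 1/20·F = (10.9938,3.4749)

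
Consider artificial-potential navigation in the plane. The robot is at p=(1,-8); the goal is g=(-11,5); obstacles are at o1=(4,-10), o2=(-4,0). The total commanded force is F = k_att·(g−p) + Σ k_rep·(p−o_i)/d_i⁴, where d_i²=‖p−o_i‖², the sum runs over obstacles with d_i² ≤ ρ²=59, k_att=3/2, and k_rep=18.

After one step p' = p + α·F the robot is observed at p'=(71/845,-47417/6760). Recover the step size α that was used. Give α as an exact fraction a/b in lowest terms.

F_att = 3/2·(g−p) = 3/2·(-12,13) = (-18.0000,19.5000)
o1: d²=13 ≤ ρ²=59; F_rep = 18·(-3,2)/13² = (-0.3195,0.2130)
o2: d²=89 > ρ²=59 → inactive
F = F_att + ΣF_rep = (-18.3195,19.7130)
Δp = p'−p = (-0.9160,0.9857); α = Δx/Fx = (-774/845) / (-3096/169) = 1/20
check: Δy/Fy = (6663/6760) / (6663/338) = 1/20 ✓

α = 1/20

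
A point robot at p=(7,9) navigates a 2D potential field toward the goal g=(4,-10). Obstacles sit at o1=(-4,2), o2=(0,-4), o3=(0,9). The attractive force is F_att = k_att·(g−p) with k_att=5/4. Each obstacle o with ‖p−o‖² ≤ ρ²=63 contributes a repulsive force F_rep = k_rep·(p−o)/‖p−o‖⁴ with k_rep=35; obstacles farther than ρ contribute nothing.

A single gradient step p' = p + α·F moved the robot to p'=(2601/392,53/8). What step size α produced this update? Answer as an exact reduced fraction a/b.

α = 1/10

F_att = 5/4·(g−p) = 5/4·(-3,-19) = (-3.7500,-23.7500)
o1: d²=170 > ρ²=63 → inactive
o2: d²=218 > ρ²=63 → inactive
o3: d²=49 ≤ ρ²=63; F_rep = 35·(7,0)/49² = (0.1020,0.0000)
F = F_att + ΣF_rep = (-3.6480,-23.7500)
Δp = p'−p = (-0.3648,-2.3750); α = Δx/Fx = (-143/392) / (-715/196) = 1/10
check: Δy/Fy = (-19/8) / (-95/4) = 1/10 ✓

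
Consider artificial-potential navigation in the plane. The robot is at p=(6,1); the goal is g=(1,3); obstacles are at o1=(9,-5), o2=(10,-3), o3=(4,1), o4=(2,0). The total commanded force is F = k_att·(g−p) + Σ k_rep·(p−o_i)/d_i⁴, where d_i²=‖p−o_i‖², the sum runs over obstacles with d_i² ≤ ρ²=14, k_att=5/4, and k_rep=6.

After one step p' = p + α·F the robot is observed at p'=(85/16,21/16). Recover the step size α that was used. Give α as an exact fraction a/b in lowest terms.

α = 1/8

F_att = 5/4·(g−p) = 5/4·(-5,2) = (-6.2500,2.5000)
o1: d²=45 > ρ²=14 → inactive
o2: d²=32 > ρ²=14 → inactive
o3: d²=4 ≤ ρ²=14; F_rep = 6·(2,0)/4² = (0.7500,0.0000)
o4: d²=17 > ρ²=14 → inactive
F = F_att + ΣF_rep = (-5.5000,2.5000)
Δp = p'−p = (-0.6875,0.3125); α = Δx/Fx = (-11/16) / (-11/2) = 1/8
check: Δy/Fy = (5/16) / (5/2) = 1/8 ✓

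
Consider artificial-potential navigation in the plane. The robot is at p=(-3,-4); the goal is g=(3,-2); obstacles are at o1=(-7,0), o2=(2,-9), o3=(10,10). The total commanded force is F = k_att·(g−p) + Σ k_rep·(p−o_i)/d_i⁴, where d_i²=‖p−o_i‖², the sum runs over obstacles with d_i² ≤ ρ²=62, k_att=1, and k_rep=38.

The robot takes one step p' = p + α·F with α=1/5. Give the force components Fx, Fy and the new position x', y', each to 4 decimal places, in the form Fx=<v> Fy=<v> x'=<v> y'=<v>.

Fx=6.0724 Fy=1.9276 x'=-1.7855 y'=-3.6145

F_att = 1·(g−p) = 1·(6,2) = (6.0000,2.0000)
o1: d²=32 ≤ ρ²=62; F_rep = 38·(4,-4)/32² = (0.1484,-0.1484)
o2: d²=50 ≤ ρ²=62; F_rep = 38·(-5,5)/50² = (-0.0760,0.0760)
o3: d²=365 > ρ²=62 → inactive
F = F_att + ΣF_rep = (6.0724,1.9276)
p' = p + 1/5·F = (-1.7855,-3.6145)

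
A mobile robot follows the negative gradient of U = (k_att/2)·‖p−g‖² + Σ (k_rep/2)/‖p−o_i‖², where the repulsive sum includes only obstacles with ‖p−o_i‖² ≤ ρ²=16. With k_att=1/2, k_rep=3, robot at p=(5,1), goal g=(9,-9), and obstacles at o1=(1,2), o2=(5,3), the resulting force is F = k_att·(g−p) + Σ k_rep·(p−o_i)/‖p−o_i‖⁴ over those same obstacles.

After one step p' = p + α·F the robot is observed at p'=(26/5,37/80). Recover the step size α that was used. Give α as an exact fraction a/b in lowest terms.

F_att = 1/2·(g−p) = 1/2·(4,-10) = (2.0000,-5.0000)
o1: d²=17 > ρ²=16 → inactive
o2: d²=4 ≤ ρ²=16; F_rep = 3·(0,-2)/4² = (0.0000,-0.3750)
F = F_att + ΣF_rep = (2.0000,-5.3750)
Δp = p'−p = (0.2000,-0.5375); α = Δx/Fx = (1/5) / (2) = 1/10
check: Δy/Fy = (-43/80) / (-43/8) = 1/10 ✓

α = 1/10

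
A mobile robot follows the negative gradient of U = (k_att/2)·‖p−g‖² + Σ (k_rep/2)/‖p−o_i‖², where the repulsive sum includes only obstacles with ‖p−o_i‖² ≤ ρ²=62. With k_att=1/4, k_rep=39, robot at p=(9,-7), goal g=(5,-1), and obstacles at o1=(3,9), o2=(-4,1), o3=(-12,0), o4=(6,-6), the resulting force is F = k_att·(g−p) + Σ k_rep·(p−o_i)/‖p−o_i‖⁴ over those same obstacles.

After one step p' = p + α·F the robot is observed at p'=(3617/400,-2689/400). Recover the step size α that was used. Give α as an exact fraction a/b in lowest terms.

α = 1/4

F_att = 1/4·(g−p) = 1/4·(-4,6) = (-1.0000,1.5000)
o1: d²=292 > ρ²=62 → inactive
o2: d²=233 > ρ²=62 → inactive
o3: d²=490 > ρ²=62 → inactive
o4: d²=10 ≤ ρ²=62; F_rep = 39·(3,-1)/10² = (1.1700,-0.3900)
F = F_att + ΣF_rep = (0.1700,1.1100)
Δp = p'−p = (0.0425,0.2775); α = Δx/Fx = (17/400) / (17/100) = 1/4
check: Δy/Fy = (111/400) / (111/100) = 1/4 ✓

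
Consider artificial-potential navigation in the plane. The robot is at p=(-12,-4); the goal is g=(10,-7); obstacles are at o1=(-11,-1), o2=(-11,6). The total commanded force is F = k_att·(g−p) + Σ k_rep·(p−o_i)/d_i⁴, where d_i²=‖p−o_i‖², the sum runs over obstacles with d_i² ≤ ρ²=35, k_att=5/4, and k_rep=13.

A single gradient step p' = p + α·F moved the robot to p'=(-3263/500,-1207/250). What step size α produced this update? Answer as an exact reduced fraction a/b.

α = 1/5

F_att = 5/4·(g−p) = 5/4·(22,-3) = (27.5000,-3.7500)
o1: d²=10 ≤ ρ²=35; F_rep = 13·(-1,-3)/10² = (-0.1300,-0.3900)
o2: d²=101 > ρ²=35 → inactive
F = F_att + ΣF_rep = (27.3700,-4.1400)
Δp = p'−p = (5.4740,-0.8280); α = Δx/Fx = (2737/500) / (2737/100) = 1/5
check: Δy/Fy = (-207/250) / (-207/50) = 1/5 ✓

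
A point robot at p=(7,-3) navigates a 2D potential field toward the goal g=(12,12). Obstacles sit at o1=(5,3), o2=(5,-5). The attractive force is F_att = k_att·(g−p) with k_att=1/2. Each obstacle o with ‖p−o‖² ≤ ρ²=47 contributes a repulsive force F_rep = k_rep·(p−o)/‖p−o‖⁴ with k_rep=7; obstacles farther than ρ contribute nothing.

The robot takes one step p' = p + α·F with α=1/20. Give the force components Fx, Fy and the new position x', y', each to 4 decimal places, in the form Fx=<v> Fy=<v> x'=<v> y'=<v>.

Fx=2.7275 Fy=7.6925 x'=7.1364 y'=-2.6154

F_att = 1/2·(g−p) = 1/2·(5,15) = (2.5000,7.5000)
o1: d²=40 ≤ ρ²=47; F_rep = 7·(2,-6)/40² = (0.0088,-0.0262)
o2: d²=8 ≤ ρ²=47; F_rep = 7·(2,2)/8² = (0.2188,0.2188)
F = F_att + ΣF_rep = (2.7275,7.6925)
p' = p + 1/20·F = (7.1364,-2.6154)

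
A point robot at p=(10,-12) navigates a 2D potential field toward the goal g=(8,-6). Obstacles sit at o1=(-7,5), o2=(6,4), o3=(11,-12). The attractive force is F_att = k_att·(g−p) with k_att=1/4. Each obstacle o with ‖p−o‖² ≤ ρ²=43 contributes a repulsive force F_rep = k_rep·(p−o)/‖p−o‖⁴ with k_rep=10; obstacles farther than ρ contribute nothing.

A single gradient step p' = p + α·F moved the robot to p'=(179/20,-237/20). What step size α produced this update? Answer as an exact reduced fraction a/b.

α = 1/10

F_att = 1/4·(g−p) = 1/4·(-2,6) = (-0.5000,1.5000)
o1: d²=578 > ρ²=43 → inactive
o2: d²=272 > ρ²=43 → inactive
o3: d²=1 ≤ ρ²=43; F_rep = 10·(-1,0)/1² = (-10.0000,0.0000)
F = F_att + ΣF_rep = (-10.5000,1.5000)
Δp = p'−p = (-1.0500,0.1500); α = Δx/Fx = (-21/20) / (-21/2) = 1/10
check: Δy/Fy = (3/20) / (3/2) = 1/10 ✓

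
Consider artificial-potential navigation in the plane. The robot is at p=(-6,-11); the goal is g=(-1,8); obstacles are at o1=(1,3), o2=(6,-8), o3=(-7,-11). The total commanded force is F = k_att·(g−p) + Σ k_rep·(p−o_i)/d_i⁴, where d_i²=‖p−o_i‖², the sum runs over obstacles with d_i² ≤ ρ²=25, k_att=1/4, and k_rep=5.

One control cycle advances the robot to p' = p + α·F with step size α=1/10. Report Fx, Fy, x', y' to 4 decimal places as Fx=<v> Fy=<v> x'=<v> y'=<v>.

F_att = 1/4·(g−p) = 1/4·(5,19) = (1.2500,4.7500)
o1: d²=245 > ρ²=25 → inactive
o2: d²=153 > ρ²=25 → inactive
o3: d²=1 ≤ ρ²=25; F_rep = 5·(1,0)/1² = (5.0000,0.0000)
F = F_att + ΣF_rep = (6.2500,4.7500)
p' = p + 1/10·F = (-5.3750,-10.5250)

Fx=6.2500 Fy=4.7500 x'=-5.3750 y'=-10.5250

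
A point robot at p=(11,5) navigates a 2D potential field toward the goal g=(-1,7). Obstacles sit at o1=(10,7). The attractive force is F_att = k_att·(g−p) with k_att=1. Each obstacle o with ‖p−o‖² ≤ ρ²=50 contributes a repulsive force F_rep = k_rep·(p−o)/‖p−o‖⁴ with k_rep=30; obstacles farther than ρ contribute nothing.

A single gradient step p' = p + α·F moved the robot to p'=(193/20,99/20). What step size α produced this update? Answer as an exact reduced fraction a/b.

F_att = 1·(g−p) = 1·(-12,2) = (-12.0000,2.0000)
o1: d²=5 ≤ ρ²=50; F_rep = 30·(1,-2)/5² = (1.2000,-2.4000)
F = F_att + ΣF_rep = (-10.8000,-0.4000)
Δp = p'−p = (-1.3500,-0.0500); α = Δx/Fx = (-27/20) / (-54/5) = 1/8
check: Δy/Fy = (-1/20) / (-2/5) = 1/8 ✓

α = 1/8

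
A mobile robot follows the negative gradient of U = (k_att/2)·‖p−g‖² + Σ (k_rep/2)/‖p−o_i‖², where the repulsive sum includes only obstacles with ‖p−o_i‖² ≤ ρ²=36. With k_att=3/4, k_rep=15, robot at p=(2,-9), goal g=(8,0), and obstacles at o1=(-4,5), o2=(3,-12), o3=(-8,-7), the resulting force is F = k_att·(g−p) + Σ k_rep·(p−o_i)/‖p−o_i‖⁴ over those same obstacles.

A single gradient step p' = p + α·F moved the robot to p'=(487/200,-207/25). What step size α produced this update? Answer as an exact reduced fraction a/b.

α = 1/10

F_att = 3/4·(g−p) = 3/4·(6,9) = (4.5000,6.7500)
o1: d²=232 > ρ²=36 → inactive
o2: d²=10 ≤ ρ²=36; F_rep = 15·(-1,3)/10² = (-0.1500,0.4500)
o3: d²=104 > ρ²=36 → inactive
F = F_att + ΣF_rep = (4.3500,7.2000)
Δp = p'−p = (0.4350,0.7200); α = Δx/Fx = (87/200) / (87/20) = 1/10
check: Δy/Fy = (18/25) / (36/5) = 1/10 ✓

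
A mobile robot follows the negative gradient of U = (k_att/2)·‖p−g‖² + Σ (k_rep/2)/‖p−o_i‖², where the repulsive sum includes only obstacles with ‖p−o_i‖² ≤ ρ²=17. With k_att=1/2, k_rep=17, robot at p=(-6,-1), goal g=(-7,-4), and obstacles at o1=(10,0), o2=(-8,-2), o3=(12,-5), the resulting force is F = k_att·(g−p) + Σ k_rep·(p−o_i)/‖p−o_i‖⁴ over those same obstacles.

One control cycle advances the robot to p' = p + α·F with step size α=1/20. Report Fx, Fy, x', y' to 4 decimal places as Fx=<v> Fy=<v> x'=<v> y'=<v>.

F_att = 1/2·(g−p) = 1/2·(-1,-3) = (-0.5000,-1.5000)
o1: d²=257 > ρ²=17 → inactive
o2: d²=5 ≤ ρ²=17; F_rep = 17·(2,1)/5² = (1.3600,0.6800)
o3: d²=340 > ρ²=17 → inactive
F = F_att + ΣF_rep = (0.8600,-0.8200)
p' = p + 1/20·F = (-5.9570,-1.0410)

Fx=0.8600 Fy=-0.8200 x'=-5.9570 y'=-1.0410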